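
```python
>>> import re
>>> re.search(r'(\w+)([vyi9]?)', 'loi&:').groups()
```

('loi', '')

This matches one or more of a word character (captured); then optionally one of [vyi9] (captured).
`re.search` tries every starting position until one works.
The match spans [0:3] → 'loi'.
Captured: group 1 = 'loi', group 2 = ''.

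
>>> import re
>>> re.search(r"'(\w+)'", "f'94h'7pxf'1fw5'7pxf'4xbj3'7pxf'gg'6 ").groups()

The match spans [1:6] → "'94h'".
Captured: group 1 = '94h'.

('94h',)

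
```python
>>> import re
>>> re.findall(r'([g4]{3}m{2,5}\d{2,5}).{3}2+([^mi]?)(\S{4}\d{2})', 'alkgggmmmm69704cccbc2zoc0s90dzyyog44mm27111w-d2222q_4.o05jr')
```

This matches exactly 3 of one of [g4], then 2 to 5 of the literal 'm', then 2 to 5 of a digit (captured); then exactly 3 of any character, then one or more of a literal '2'; then optionally any character except [mi] (captured); then exactly 4 of a non-whitespace character, then exactly 2 of a digit (captured).
Scanning left to right: at [33:57] match 'g44mm27111w-d2222q_4.o05', groups = ('g44mm27111', 'q', '_4.o05').
With 3 capturing groups, `findall` returns a 3-tuple per match.

[('g44mm27111', 'q', '_4.o05')]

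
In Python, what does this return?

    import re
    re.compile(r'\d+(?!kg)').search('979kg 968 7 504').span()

(0, 2)

The negative lookahead/lookbehind blocks any match where the forbidden context is present.
The match spans [0:2] → '97'.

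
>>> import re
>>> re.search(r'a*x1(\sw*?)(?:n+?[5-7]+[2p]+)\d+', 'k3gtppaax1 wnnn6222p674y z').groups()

The match spans [6:23] → 'aax1 wnnn6222p674'.
Captured: group 1 = ' w'.

(' w',)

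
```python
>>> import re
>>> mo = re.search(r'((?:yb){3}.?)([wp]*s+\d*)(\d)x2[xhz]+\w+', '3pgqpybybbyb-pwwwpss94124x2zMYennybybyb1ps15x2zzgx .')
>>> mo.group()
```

The pattern matches the literal 'yb' repeated 3 times, then optionally any character (captured); then zero or more of one of [wp], then one or more of a literal 's', then zero or more of a digit (captured); then a digit (captured); then the literal 'x2', then one or more of one of [xhz], then one or more of a word character.
The match spans [33:50] → 'ybybyb1ps15x2zzgx'.

'ybybyb1ps15x2zzgx'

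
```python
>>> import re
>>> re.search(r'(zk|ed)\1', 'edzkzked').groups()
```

`\1` is not a pattern — it's the concrete string captured by group 1, re-applied verbatim.
`re.search` tries every starting position until one works.
The match spans [2:6] → 'zkzk'.
Captured: group 1 = 'zk'.

('zk',)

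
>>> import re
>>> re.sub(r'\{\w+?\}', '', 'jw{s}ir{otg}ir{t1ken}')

'jwirir'

Matches: at [2:5] → '{s}'; at [7:12] → '{otg}'; at [14:21] → '{t1ken}'.
Every occurrence is swapped for ''.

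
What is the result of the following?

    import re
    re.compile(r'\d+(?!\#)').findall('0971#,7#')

The negative lookahead/lookbehind blocks any match where the forbidden context is present.
Scanning left to right: at [0:3] → '097'.
Since nothing is captured, `findall` lists the 1 matched substring directly.

['097']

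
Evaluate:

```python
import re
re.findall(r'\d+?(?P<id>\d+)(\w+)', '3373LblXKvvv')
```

With the lazy modifier that quantifier settles for the fewest repetitions that let the rest of the pattern succeed (the atoms after it are unaffected and can still be greedy).
2 groups means the one result is a tuple of 2 captured strings — 1 here.

[('373', 'LblXKvvv')]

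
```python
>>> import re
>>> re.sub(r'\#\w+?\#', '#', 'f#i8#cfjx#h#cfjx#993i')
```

'f#cfjx#cfjx#993i'

Matches: at [1:5] → '#i8#'; at [9:12] → '#h#'.
`sub` substitutes '#' at each match site.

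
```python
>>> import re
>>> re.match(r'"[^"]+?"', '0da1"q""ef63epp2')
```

None

`re.match` won't scan ahead — the pattern has to work from the very first character.
Here the string doesn't start with a match, so the call returns None.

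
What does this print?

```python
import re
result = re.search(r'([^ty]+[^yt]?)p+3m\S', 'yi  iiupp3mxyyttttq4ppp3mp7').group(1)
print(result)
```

i  iiup

The pattern matches one or more of any character except [ty], then optionally any character except [yt] (captured); then one or more of a literal 'p'; then the literal '3m', then a non-whitespace character.
`re.search` scans for the first position where the pattern succeeds.
The match spans [1:12] → 'i  iiupp3mx'.
Captured: group 1 = 'i  iiup'.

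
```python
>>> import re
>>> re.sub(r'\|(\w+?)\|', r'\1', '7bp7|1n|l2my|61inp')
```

'7bp71nl2my|61inp'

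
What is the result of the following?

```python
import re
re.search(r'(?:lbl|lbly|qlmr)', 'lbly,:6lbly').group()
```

'lbl'

`|` is ordered: at each position the engine commits to the first alternative that works.
Unlike `match`, `search` isn't anchored — it looks for the pattern anywhere in the string.
The match spans [0:3] → 'lbl'.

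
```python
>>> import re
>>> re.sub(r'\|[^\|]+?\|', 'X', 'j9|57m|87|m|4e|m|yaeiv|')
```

'j9X87X4eXyaeiv|'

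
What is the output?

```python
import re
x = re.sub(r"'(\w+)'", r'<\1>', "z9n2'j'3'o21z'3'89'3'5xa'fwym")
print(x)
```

z9n2<j>3<o21z>3<89>3<5xa>fwym

Matches: at [4:7] → "'j'"; at [8:14] → "'o21z'"; at [15:19] → "'89'"; at [20:25] → "'5xa'".
The replacement refers to a captured group, so each match is rewritten using its own captured text.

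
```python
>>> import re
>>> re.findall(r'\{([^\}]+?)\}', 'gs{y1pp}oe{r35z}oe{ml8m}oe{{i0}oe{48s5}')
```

['y1pp', 'r35z', 'ml8m', '{i0', '48s5']

Walking the string: at [2:8] match '{y1pp}', group 1 = 'y1pp'; at [10:16] match '{r35z}', group 1 = 'r35z'; at [18:24] match '{ml8m}', group 1 = 'ml8m'; at [26:31] match '{{i0}', group 1 = '{i0'; at [33:39] match '{48s5}', group 1 = '48s5'.
Because there's exactly one group, `findall` drops the full match and keeps group 1 from each hit.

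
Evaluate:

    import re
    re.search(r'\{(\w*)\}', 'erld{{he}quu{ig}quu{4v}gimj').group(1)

'he'

The match spans [5:9] → '{he}'.
Captured: group 1 = 'he'.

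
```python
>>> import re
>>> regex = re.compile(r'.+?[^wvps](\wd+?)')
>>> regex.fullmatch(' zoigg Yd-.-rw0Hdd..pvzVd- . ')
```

`fullmatch` succeeds only if the pattern covers the string from start to end.
Here there's no way to consume every character, so the call returns None.

None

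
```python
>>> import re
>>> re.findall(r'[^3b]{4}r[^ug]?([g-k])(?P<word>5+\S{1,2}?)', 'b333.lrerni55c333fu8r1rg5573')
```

This matches exactly 4 of any character except [3b], then a literal 'r', then optionally any character except [ug]; then a character in [g-k] (captured); then one or more of the literal '5', then 1 to 2 of a non-whitespace character (lazy) (captured as 'word').
The `?` after the quantifier makes it lazy — it takes as little as possible before letting the rest of the pattern try.
Matches: at [4:14] match '.lrerni55c', groups = ('i', '55c'); at [18:27] match 'u8r1rg557', groups = ('g', '557').
`findall` packs the 2 group values into a tuple for every match.

[('i', '55c'), ('g', '557')]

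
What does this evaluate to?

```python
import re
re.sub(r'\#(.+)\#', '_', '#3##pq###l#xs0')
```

'_xs0'

Every occurrence is swapped for '_'.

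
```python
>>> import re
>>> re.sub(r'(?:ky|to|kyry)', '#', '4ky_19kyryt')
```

'4#_19#ryt'

The regex engine tests alternatives in the order written; an earlier branch that matches wins even if a later one would match more.
Matches: at [1:3] → 'ky'; at [6:8] → 'ky'.
Every occurrence is swapped for '#'.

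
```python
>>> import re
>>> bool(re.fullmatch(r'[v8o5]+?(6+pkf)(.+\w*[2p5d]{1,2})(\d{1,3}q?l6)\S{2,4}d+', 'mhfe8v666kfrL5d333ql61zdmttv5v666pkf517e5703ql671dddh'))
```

This matches one or more of one of [v8o5] (lazy); then one or more of the literal '6', then the literal 'pkf' (captured); then one or more of any character, then zero or more of a word character, then 1 to 2 of one of [2p5d] (captured); then 1 to 3 of a digit, then optionally a literal 'q', then the literal 'l6' (captured); then 2 to 4 of a non-whitespace character, then one or more of the literal 'd'.
`fullmatch` succeeds only if the pattern covers the string from start to end.
Here the pattern can't cover the whole string, so the call returns None, and `bool(None)` is False.

False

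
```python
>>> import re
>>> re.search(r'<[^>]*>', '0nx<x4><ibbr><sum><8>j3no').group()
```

The match spans [3:7] → '<x4>'.

'<x4>'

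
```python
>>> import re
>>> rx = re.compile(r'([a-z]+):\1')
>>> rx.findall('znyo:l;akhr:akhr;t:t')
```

['akhr', 't']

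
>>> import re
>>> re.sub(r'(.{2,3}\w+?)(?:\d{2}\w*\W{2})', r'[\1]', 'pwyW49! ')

'[pwyW]'

Pattern: 2 to 3 of any character, then one or more of a word character (lazy) (captured); then exactly 2 of a digit, then zero or more of a word character, then exactly 2 of a non-word character (non-capturing group).
Matches: at [0:8] → 'pwyW49! '.
The replacement refers to a captured group, so each match is rewritten using its own captured text.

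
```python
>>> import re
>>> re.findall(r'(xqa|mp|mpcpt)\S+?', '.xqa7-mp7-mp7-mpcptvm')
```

['xqa', 'mp', 'mp', 'mp']

Alternation isn't longest-match — the leftmost alternative that fits at this position is chosen.
Because there's exactly one group, `findall` drops the full match and keeps group 1 from each hit.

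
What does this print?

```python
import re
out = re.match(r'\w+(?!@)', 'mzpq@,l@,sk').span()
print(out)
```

(0, 3)

The negative lookaround is zero-width — it rules out positions where the adjacent text would match, without consuming anything.
`re.match` won't scan ahead — the pattern has to work from the very first character.
The match spans [0:3] → 'mzp'.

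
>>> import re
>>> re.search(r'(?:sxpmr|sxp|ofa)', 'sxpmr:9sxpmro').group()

Alternation tries branches left to right and keeps the first one that lets the overall match succeed at that position.
The match spans [0:5] → 'sxpmr'.

'sxpmr'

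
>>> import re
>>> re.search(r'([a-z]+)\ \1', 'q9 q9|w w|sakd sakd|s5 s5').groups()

The backreference `\1` re-matches whatever the first group consumed, character for character.
Unlike `match`, `search` isn't anchored — it looks for the pattern anywhere in the string.
The match spans [6:9] → 'w w'.
Captured: group 1 = 'w'.

('w',)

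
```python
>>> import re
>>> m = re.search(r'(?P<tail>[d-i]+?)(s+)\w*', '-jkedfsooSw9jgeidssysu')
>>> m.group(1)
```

Pattern: one or more of a character in [d-i] (lazy) (captured as 'tail'); then one or more of a literal 's' (captured); then zero or more of a word character.
`re.search` scans for the first position where the pattern succeeds.
The match spans [3:22] → 'edfsooSw9jgeidssysu'.
Captured: group 1 = 'edf', group 2 = 's'.

'edf'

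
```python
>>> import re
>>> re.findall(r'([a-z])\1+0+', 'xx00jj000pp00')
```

['x', 'j', 'p']

`\1` is not a pattern — it's the concrete string captured by group 1, re-applied verbatim.
Matches: at [0:4] match 'xx00', group 1 = 'x'; at [4:9] match 'jj000', group 1 = 'j'; at [9:13] match 'pp00', group 1 = 'p'.
`findall` collects group 1 from each match (3 total).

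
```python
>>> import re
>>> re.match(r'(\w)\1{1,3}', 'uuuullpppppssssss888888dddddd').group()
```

'uuuu'

`match` is anchored at position 0; if the pattern doesn't fit there, it returns None.
The match spans [0:4] → 'uuuu'.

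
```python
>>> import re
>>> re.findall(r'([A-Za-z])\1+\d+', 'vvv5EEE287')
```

['v', 'E']

The backreference `\1` re-matches whatever the first group consumed, character for character.
Scanning left to right: at [0:4] match 'vvv5', group 1 = 'v'; at [4:10] match 'EEE287', group 1 = 'E'.
Because there's exactly one group, `findall` drops the full match and keeps group 1 from each hit.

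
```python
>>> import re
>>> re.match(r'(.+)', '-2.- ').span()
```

(0, 5)

This matches one or more of any character (captured).
`re.match` won't scan ahead — the pattern has to work from the very first character.
The match spans [0:5] → '-2.- '.
Captured: group 1 = '-2.- '.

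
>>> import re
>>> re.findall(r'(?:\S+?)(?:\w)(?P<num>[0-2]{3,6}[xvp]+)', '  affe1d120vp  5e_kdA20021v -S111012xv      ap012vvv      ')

['120vp', '20021v', '111012xv', '012vvv']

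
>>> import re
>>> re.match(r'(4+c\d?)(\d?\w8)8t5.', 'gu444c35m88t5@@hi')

Pattern: one or more of the literal '4', then the literal 'c', then optionally a digit (captured); then optionally a digit, then a word character, then a literal '8' (captured); then the literal '8t5', then any character.
`match` is anchored at position 0; if the pattern doesn't fit there, it returns None.
Here the pattern fails at index 0, so the call returns None.

None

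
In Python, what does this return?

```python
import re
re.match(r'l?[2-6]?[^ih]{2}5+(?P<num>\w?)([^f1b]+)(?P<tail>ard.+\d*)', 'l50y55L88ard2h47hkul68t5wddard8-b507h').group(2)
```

'88ard2h47hkul68t5wdd'

This matches optionally the literal 'l', then optionally a character in [2-6], then exactly 2 of any character except [ih]; then one or more of a literal '5'; then optionally a word character (captured as 'num'); then one or more of any character except [f1b] (captured); then the literal 'ard', then one or more of any character, then zero or more of a digit (captured as 'tail').
`match` is anchored at position 0; if the pattern doesn't fit there, it returns None.
The match spans [0:37] → 'l50y55L88ard2h47hkul68t5wddard8-b507h'.
Captured: group 1 = 'L', group 2 = '88ard2h47hkul68t5wdd', group 3 = 'ard8-b507h'.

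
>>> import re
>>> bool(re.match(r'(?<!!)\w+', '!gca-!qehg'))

False

The negative lookaround is zero-width — it rules out positions where the adjacent text would match, without consuming anything.
`match` is anchored at position 0; if the pattern doesn't fit there, it returns None.
Here the string doesn't start with a match, so the call returns None, and `bool(None)` is False.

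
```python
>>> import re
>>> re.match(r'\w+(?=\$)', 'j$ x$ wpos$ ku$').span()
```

(0, 1)

Lookahead/lookbehind check context without consuming it, so the matched span excludes the asserted characters.
`re.match` only tries the pattern at the start of the string.
The match spans [0:1] → 'j'.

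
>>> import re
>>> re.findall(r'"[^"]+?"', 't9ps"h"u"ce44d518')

['"h"']

Since nothing is captured, `findall` lists the 1 matched substring directly.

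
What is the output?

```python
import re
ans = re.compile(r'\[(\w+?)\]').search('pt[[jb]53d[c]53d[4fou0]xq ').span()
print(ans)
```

Unlike `match`, `search` isn't anchored — it looks for the pattern anywhere in the string.
The match spans [3:7] → '[jb]'.
Captured: group 1 = 'jb'.

(3, 7)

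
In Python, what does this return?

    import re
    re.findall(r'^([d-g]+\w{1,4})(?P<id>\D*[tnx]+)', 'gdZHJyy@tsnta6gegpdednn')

This matches anchored at the start of the string; then one or more of a character in [d-g], then 1 to 4 of a word character (captured); then zero or more of a non-digit, then one or more of one of [tnx] (captured as 'id').
2 groups means the one result is a tuple of 2 captured strings — 1 here.

[('gdZHJy', 'y@tsnt')]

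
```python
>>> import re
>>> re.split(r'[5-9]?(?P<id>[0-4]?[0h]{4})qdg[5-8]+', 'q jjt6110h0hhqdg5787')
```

['q jjt611', '0h0hh', '']

Pattern: optionally a character in [5-9]; then optionally a character in [0-4], then exactly 4 of one of [0h] (captured as 'id'); then the literal 'qdg', then one or more of a character in [5-8].
Matches to split on: at [8:20] → '0h0hhqdg5787'.
The group in the pattern means `split` returns the separators' captures alongside the pieces.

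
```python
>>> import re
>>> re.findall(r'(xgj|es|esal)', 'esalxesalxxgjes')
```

['es', 'es', 'xgj', 'es']

`|` is ordered: at each position the engine commits to the first alternative that works.
Because there's exactly one group, `findall` drops the full match and keeps group 1 from each hit.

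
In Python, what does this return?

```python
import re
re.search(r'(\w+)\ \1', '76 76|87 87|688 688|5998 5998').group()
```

'76 76'

`\1` is not a pattern — it's the concrete string captured by group 1, re-applied verbatim.
The match spans [0:5] → '76 76'.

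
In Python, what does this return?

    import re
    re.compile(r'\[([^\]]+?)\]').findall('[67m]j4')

Matches: at [0:5] match '[67m]', group 1 = '67m'.
One capturing group, so `findall` returns just the captured substring from the one match — 1 in all.

['67m']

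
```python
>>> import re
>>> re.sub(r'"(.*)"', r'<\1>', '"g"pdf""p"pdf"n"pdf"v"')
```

Matches: at [0:22] → '"g"pdf""p"pdf"n"pdf"v"'.
Each match is replaced using the text its own group 1 captured.

'<g"pdf""p"pdf"n"pdf"v>'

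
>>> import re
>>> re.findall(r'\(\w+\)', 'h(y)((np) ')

With no groups in the pattern, `findall` gives back each whole match — 2 here.

['(y)', '(np)']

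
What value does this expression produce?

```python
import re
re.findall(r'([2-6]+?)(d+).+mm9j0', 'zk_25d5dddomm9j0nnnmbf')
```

This matches one or more of a character in [2-6] (lazy) (captured); then one or more of a literal 'd' (captured); then one or more of any character, then the literal 'mm9', then the literal 'j0'.
Scanning left to right: at [3:16] match '25d5dddomm9j0', groups = ('25', 'd').
`findall` packs the 2 group values into a tuple for every match.

[('25', 'd')]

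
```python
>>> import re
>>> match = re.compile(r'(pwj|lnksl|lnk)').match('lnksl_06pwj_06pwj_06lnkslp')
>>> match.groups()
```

('lnksl',)

The match spans [0:5] → 'lnksl'.
Captured: group 1 = 'lnksl'.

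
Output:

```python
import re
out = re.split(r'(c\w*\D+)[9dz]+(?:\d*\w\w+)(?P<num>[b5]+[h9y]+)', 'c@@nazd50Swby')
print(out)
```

The pattern matches the literal 'c', then zero or more of a word character, then one or more of a non-digit (captured); then one or more of one of [9dz]; then zero or more of a digit, then a word character, then one or more of a word character (non-capturing group); then one or more of one of [b5], then one or more of one of [h9y] (captured as 'num').
Matches to split on: at [0:13] → 'c@@nazd50Swby'.
`re.split` interleaves the captured-group text with the surrounding fragments.

['', 'c@@naz', 'by', '']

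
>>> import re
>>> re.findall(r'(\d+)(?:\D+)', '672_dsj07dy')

['672', '07']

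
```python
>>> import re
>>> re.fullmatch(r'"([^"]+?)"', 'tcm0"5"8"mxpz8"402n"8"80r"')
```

For `fullmatch`, every character of the input must be accounted for by the pattern.
Here there's no way to consume every character, so the call returns None.

None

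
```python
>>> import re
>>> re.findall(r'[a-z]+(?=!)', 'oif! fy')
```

['oif']

The `(?=…)`/`(?<=…)` assertion just peeks at neighbouring text; it doesn't advance the match position.
Matches: at [0:3] → 'oif'.
Since nothing is captured, `findall` lists the 1 matched substring directly.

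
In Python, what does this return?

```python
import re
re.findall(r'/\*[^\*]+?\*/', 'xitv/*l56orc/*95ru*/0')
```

Matches: at [12:20] → '/*95ru*/'.
With no groups in the pattern, `findall` gives back each whole match — 1 here.

['/*95ru*/']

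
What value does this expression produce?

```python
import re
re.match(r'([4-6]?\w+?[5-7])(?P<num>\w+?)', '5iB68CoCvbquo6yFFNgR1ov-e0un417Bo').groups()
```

('5iB6', '8')

Pattern: optionally a character in [4-6], then one or more of a word character (lazy), then a character in [5-7] (captured); then one or more of a word character (lazy) (captured as 'num').
`re.match` only tries the pattern at the start of the string.
The match spans [0:5] → '5iB68'.
Captured: group 1 = '5iB6', group 2 = '8'.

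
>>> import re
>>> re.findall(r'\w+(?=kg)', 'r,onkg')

['on']

Because the assertion is zero-width, the text it checks is not consumed and won't appear in the result.
No capturing groups, so `findall` returns the 1 full match string.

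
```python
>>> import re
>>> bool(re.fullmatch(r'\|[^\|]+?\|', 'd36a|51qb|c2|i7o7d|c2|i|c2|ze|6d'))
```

`re.fullmatch` is like wrapping the pattern in `^…$` (in single-line mode).
Here the string isn't matched end-to-end, so the call returns None, and `bool(None)` is False.

False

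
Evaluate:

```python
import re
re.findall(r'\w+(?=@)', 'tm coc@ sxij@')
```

The lookaround is zero-width — it requires the adjacent text to match without consuming it, so the asserted text isn't part of the match.
Scanning left to right: at [3:6] → 'coc'; at [8:12] → 'sxij'.
No capturing groups, so `findall` returns the 2 full match strings.

['coc', 'sxij']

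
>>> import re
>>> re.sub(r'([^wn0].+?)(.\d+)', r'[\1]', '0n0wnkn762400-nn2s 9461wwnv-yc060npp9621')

'0n0wn[kn][-n][s ]wwn[v-y]n[pp]'

Pattern: any character except [wn0], then one or more of any character (lazy) (captured); then any character, then one or more of a digit (captured).
Because the quantifier is non-greedy, it stops expanding at the earliest point where the rest of the pattern can succeed.
Matches: at [5:13] → 'kn762400'; at [13:17] → '-nn2'; at [17:23] → 's 9461'; at [26:33] → 'v-yc060'; at [34:40] → 'pp9621'.
The replacement refers to a captured group, so each match is rewritten using its own captured text.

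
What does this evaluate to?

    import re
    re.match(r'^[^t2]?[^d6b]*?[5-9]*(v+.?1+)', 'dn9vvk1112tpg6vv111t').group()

'dn9vvk111'

`re.match` won't scan ahead — the pattern has to work from the very first character.
The match spans [0:9] → 'dn9vvk111'.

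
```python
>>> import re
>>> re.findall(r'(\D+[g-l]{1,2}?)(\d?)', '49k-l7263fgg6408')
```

[('k-l', '7'), ('fgg', '6')]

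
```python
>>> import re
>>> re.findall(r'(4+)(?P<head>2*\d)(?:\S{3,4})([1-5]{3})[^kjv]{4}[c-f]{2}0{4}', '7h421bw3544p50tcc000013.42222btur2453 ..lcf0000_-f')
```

This matches one or more of a literal '4' (captured); then zero or more of a literal '2', then a digit (captured as 'head'); then 3 to 4 of a non-whitespace character (non-capturing group); then exactly 3 of a character in [1-5] (captured); then exactly 4 of any character except [kjv], then exactly 2 of a character in [c-f], then exactly 4 of the literal '0'.
`findall` packs the 3 group values into a tuple for every match.

[('4', '21', '544')]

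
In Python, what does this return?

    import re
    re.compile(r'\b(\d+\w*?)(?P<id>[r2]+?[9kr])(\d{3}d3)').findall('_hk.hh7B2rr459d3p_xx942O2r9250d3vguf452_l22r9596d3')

This matches a word boundary (`\b`, zero-width); then one or more of a digit, then zero or more of a word character (lazy) (captured); then one or more of one of [r2] (lazy), then one of [9kr] (captured as 'id'); then exactly 3 of a digit, then the literal 'd3' (captured).
`findall` packs the 3 group values into a tuple for every match.
Nothing in the string satisfies the pattern, so the list is empty.

[]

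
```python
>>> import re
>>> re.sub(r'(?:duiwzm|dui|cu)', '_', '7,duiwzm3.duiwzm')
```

'7,_3._'

Branches in `(...|...)` are attempted left-to-right; the first branch that allows the whole pattern to succeed is taken.
Matches: at [2:8] → 'duiwzm'; at [10:16] → 'duiwzm'.
`sub` substitutes '_' at each match site.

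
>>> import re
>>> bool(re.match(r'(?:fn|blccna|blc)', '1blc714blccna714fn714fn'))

`match` is anchored at position 0; if the pattern doesn't fit there, it returns None.
Here the pattern fails at index 0, so the call returns None, and `bool(None)` is False.

False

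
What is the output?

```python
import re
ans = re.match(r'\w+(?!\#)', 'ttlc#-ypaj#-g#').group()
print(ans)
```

The negative lookaround is zero-width — it rules out positions where the adjacent text would match, without consuming anything.
`match` is anchored at position 0; if the pattern doesn't fit there, it returns None.
The match spans [0:3] → 'ttl'.

ttl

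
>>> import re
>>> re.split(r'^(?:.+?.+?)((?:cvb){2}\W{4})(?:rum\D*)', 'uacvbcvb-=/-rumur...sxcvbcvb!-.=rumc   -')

A non-greedy quantifier consumes as few characters as it can — just enough that the remainder of the pattern still matches from where it stops; whatever follows it matches normally.
`re.split` interleaves the captured-group text with the surrounding fragments.

['', 'cvbcvb-=/-', '']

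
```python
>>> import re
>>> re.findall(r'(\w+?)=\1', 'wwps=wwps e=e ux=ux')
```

['wwps', 'e', 'ux']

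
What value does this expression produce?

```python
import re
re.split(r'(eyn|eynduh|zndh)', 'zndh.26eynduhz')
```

['', 'zndh', '.26', 'eyn', 'duhz']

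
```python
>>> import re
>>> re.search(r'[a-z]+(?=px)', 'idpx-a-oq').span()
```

(0, 2)

The `(?=…)`/`(?<=…)` assertion just peeks at neighbouring text; it doesn't advance the match position.
`search` walks the string left to right and returns the first match it finds.
The match spans [0:2] → 'id'.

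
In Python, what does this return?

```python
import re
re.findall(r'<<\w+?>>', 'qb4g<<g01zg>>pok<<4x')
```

['<<g01zg>>']

`findall` yields the raw match text (1 of them) because the pattern has no groups.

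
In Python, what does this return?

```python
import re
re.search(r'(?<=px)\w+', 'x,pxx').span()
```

(4, 5)

Lookahead/lookbehind check context without consuming it, so the matched span excludes the asserted characters.
`search` walks the string left to right and returns the first match it finds.
The match spans [4:5] → 'x'.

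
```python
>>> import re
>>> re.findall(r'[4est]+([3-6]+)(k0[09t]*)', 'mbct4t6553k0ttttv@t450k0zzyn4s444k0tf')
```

Pattern: one or more of one of [4est]; then one or more of a character in [3-6] (captured); then the literal 'k0', then zero or more of one of [09t] (captured).
Scanning left to right: at [3:16] match 't4t6553k0tttt', groups = ('6553', 'k0tttt'); at [28:36] match '4s444k0t', groups = ('4', 'k0t').
With 2 capturing groups, `findall` returns a 2-tuple per match.

[('6553', 'k0tttt'), ('4', 'k0t')]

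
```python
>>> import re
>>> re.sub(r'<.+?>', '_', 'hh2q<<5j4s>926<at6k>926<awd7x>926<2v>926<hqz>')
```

'hh2q_926_926_926_926_'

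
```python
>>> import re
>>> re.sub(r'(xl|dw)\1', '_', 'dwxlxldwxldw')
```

'dw_dwxldw'

After group 1 captures some text, `\1` only succeeds where that same text appears again.
Matches: at [2:6] → 'xlxl'.
Each match is replaced by '_'.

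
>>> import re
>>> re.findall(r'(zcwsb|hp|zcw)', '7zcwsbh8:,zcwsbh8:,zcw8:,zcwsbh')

['zcwsb', 'zcwsb', 'zcw', 'zcwsb']

Alternation tries branches left to right and keeps the first one that lets the overall match succeed at that position.
Scanning left to right: at [1:6] match 'zcwsb', group 1 = 'zcwsb'; at [10:15] match 'zcwsb', group 1 = 'zcwsb'; at [19:22] match 'zcw', group 1 = 'zcw'; at [25:30] match 'zcwsb', group 1 = 'zcwsb'.
`findall` collects group 1 from each match (4 total).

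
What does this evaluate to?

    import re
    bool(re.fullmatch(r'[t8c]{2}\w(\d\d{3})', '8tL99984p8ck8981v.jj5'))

False

Pattern: exactly 2 of one of [t8c], then a word character; then a digit, then exactly 3 of a digit (captured).
`re.fullmatch` requires the pattern to consume the entire string.
Here the pattern can't cover the whole string, so the call returns None, and `bool(None)` is False.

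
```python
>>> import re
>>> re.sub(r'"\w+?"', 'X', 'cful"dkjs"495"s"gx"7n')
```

'cfulX495Xgx"7n'

Each match is replaced by 'X'.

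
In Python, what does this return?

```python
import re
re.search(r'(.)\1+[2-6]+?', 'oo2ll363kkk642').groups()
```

The match spans [0:3] → 'oo2'.
Captured: group 1 = 'o'.

('o',)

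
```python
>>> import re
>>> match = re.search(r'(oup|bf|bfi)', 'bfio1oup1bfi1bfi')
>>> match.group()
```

Alternation isn't longest-match — the leftmost alternative that fits at this position is chosen.
Unlike `match`, `search` isn't anchored — it looks for the pattern anywhere in the string.
The match spans [0:2] → 'bf'.
Captured: group 1 = 'bf'.

'bf'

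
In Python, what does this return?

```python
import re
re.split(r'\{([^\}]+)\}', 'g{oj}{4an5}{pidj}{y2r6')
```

['g', 'oj', '', '4an5', '', 'pidj', '{y2r6']

Matches to split on: at [1:5] → '{oj}'; at [5:11] → '{4an5}'; at [11:17] → '{pidj}'.
`re.split` interleaves the captured-group text with the surrounding fragments.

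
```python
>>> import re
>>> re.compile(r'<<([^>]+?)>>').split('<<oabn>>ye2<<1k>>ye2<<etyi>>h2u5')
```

Matches to split on: at [0:8] → '<<oabn>>'; at [11:17] → '<<1k>>'; at [20:28] → '<<etyi>>'.
With a capturing group present, the delimiter's captured portion is kept in the result list.

['', 'oabn', 'ye2', '1k', 'ye2', 'etyi', 'h2u5']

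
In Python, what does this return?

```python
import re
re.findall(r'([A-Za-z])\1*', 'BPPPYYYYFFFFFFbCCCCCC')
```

['B', 'P', 'Y', 'F', 'b', 'C']

After group 1 captures some text, `\1` only succeeds where that same text appears again.
Matches: at [0:1] match 'B', group 1 = 'B'; at [1:4] match 'PPP', group 1 = 'P'; at [4:8] match 'YYYY', group 1 = 'Y'; at [8:14] match 'FFFFFF', group 1 = 'F'; at [14:15] match 'b', group 1 = 'b'; ….
Because there's exactly one group, `findall` drops the full match and keeps group 1 from each hit.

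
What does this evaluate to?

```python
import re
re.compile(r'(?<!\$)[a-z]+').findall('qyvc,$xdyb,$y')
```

['qyvc', 'dyb']

The negative lookahead/lookbehind blocks any match where the forbidden context is present.
Walking the string: at [0:4] → 'qyvc'; at [7:10] → 'dyb'.
`findall` yields the raw match text (2 of them) because the pattern has no groups.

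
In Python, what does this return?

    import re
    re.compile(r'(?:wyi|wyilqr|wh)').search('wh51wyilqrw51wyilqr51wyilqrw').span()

(0, 2)

The match spans [0:2] → 'wh'.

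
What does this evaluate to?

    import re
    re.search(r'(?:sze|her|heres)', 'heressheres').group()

'her'

Alternation tries branches left to right and keeps the first one that lets the overall match succeed at that position.
`re.search` tries every starting position until one works.
The match spans [0:3] → 'her'.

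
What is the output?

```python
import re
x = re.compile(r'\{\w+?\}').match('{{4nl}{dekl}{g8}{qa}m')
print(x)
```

With `match`, the pattern is implicitly anchored at the beginning.
Here position 0 doesn't satisfy it, so the call returns None.

None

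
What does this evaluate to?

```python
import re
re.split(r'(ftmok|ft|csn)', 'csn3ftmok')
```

['', 'csn', '3', 'ftmok', '']

Alternation isn't longest-match — the leftmost alternative that fits at this position is chosen.
Matches to split on: at [0:3] → 'csn'; at [4:9] → 'ftmok'.
With a capturing group present, the delimiter's captured portion is kept in the result list.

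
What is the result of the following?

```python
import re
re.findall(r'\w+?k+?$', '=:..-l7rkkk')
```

['l7rkkk']

Pattern: one or more of a word character (lazy); then one or more of a literal 'k' (lazy); then anchored at the end.
Scanning left to right: at [5:11] → 'l7rkkk'.
`findall` yields the raw match text (1 of them) because the pattern has no groups.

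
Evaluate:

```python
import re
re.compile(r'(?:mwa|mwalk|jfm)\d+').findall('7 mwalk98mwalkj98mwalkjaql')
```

Since nothing is captured, `findall` lists the 1 matched substring directly.

['mwalk98']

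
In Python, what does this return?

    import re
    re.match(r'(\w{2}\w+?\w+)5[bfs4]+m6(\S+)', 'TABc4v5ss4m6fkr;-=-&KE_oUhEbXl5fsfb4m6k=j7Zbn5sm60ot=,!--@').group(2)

'fkr;-=-&KE_oUhEbXl5fsfb4m6k=j7Zbn5sm60ot=,!--@'

The match spans [0:58] → 'TABc4v5ss4m6fkr;-=-&KE_oUhEbXl5fsfb4m6k=j7Zbn5sm60ot=,!--@'.
Captured: group 1 = 'TABc4v', group 2 = 'fkr;-=-&KE_oUhEbXl5fsfb4m6k=j7Zbn5sm60ot=,!--@'.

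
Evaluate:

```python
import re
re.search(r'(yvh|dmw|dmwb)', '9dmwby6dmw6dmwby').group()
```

'dmw'

Branches in `(...|...)` are attempted left-to-right; the first branch that allows the whole pattern to succeed is taken.
`search` walks the string left to right and returns the first match it finds.
The match spans [1:4] → 'dmw'.
Captured: group 1 = 'dmw'.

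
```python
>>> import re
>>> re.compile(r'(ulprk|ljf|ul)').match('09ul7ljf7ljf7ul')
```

`re.match` won't scan ahead — the pattern has to work from the very first character.
Here position 0 doesn't satisfy it, so the call returns None.

None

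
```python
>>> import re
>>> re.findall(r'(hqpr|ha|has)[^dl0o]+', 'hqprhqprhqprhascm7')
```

['hqpr']

Walking the string: at [0:18] match 'hqprhqprhqprhascm7', group 1 = 'hqpr'.
With a single group, `findall` returns only what that group captured — 1 item.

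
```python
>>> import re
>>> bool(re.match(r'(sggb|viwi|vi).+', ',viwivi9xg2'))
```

False

With `match`, the pattern is implicitly anchored at the beginning.
Here the string doesn't start with a match, so the call returns None, and `bool(None)` is False.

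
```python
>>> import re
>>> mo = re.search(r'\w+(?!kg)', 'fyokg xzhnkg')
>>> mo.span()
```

A negative assertion filters positions out without eating any characters.
The match spans [0:5] → 'fyokg'.

(0, 5)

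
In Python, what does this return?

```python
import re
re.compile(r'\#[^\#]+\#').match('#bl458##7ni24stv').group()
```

'#bl458#'

`match` is anchored at position 0; if the pattern doesn't fit there, it returns None.
The match spans [0:7] → '#bl458#'.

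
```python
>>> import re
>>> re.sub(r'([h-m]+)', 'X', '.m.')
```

'.X.'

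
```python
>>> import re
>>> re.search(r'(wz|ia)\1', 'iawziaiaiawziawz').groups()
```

('ia',)

The match spans [4:8] → 'iaia'.
Captured: group 1 = 'ia'.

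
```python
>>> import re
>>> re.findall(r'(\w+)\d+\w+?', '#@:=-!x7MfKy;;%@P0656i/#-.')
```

['x', 'P065']

Pattern: one or more of a word character (captured); then one or more of a digit, then one or more of a word character (lazy).
Matches: at [6:9] match 'x7M', group 1 = 'x'; at [16:22] match 'P0656i', group 1 = 'P065'.
`findall` collects group 1 from each match (2 total).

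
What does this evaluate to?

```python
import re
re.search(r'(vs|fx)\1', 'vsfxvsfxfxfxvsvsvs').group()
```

'fxfx'

`\1` has to match the exact text group 1 already captured.
The match spans [6:10] → 'fxfx'.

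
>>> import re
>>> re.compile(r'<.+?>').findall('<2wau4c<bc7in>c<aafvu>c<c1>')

['<2wau4c<bc7in>', '<aafvu>', '<c1>']

Lazy quantifiers expand one character at a time until the remainder of the pattern can match.
Matches: at [0:14] → '<2wau4c<bc7in>'; at [15:22] → '<aafvu>'; at [23:27] → '<c1>'.
Since nothing is captured, `findall` lists the 3 matched substrings directly.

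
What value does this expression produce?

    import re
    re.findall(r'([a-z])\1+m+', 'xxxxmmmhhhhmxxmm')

['x', 'h', 'x']

The backreference `\1` re-matches whatever the first group consumed, character for character.
Because there's exactly one group, `findall` drops the full match and keeps group 1 from each hit.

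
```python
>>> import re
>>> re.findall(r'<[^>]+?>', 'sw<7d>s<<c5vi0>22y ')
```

['<7d>', '<<c5vi0>']

Scanning left to right: at [2:6] → '<7d>'; at [7:15] → '<<c5vi0>'.
With no groups in the pattern, `findall` gives back each whole match — 2 here.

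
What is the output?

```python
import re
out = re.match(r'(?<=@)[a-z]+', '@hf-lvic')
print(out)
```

None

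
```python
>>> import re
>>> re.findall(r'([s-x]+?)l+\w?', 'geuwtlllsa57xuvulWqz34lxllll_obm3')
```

['uwt', 'xuvu', 'x']

This matches one or more of a character in [s-x] (lazy) (captured); then one or more of a literal 'l', then optionally a word character.
Walking the string: at [2:9] match 'uwtllls', group 1 = 'uwt'; at [12:18] match 'xuvulW', group 1 = 'xuvu'; at [23:29] match 'xllll_', group 1 = 'x'.
With a single group, `findall` returns only what that group captured — 3 items.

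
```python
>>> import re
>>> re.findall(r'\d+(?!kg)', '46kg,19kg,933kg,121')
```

['4', '1', '93', '121']

The negative lookaround is zero-width — it rules out positions where the adjacent text would match, without consuming anything.
Matches: at [0:1] → '4'; at [5:6] → '1'; at [10:12] → '93'; at [16:19] → '121'.
No capturing groups, so `findall` returns the 4 full match strings.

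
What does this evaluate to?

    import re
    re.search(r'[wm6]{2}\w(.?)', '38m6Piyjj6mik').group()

The match spans [2:6] → 'm6Pi'.

'm6Pi'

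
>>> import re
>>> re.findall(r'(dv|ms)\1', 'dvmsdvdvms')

['dv']

The backreference `\1` re-matches whatever the first group consumed, character for character.
With a single group, `findall` returns only what that group captured — 1 item.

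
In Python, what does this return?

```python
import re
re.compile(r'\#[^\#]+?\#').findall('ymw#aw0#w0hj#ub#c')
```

Walking the string: at [3:8] → '#aw0#'; at [12:16] → '#ub#'.
`findall` yields the raw match text (2 of them) because the pattern has no groups.

['#aw0#', '#ub#']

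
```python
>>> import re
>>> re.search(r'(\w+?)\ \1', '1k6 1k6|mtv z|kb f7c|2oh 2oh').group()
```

'1k6 1k6'

A backreference is literal: `\1` must see the identical characters the first group matched.
The match spans [0:7] → '1k6 1k6'.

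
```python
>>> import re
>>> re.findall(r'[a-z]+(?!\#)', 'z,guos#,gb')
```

['z', 'guo', 'gb']

`(?!…)`/`(?<!…)` only lets a position through if the neighbouring text does NOT match; no characters are consumed.
With no groups in the pattern, `findall` gives back each whole match — 3 here.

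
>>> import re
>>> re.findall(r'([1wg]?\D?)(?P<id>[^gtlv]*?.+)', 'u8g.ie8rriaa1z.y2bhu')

This matches optionally one of [1wg], then optionally a non-digit (captured); then zero or more of any character except [gtlv] (lazy), then one or more of any character (captured as 'id').
Matches: at [0:20] match 'u8g.ie8rriaa1z.y2bhu', groups = ('u', '8g.ie8rriaa1z.y2bhu').
With 2 capturing groups, `findall` returns a 2-tuple per match.

[('u', '8g.ie8rriaa1z.y2bhu')]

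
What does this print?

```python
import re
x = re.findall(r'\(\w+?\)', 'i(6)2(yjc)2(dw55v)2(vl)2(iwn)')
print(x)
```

Scanning left to right: at [1:4] → '(6)'; at [5:10] → '(yjc)'; at [11:18] → '(dw55v)'; at [19:23] → '(vl)'; at [24:29] → '(iwn)'.
`findall` yields the raw match text (5 of them) because the pattern has no groups.

['(6)', '(yjc)', '(dw55v)', '(vl)', '(iwn)']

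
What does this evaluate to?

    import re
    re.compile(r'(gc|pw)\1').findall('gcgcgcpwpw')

['gc', 'pw']

`\1` is not a pattern — it's the concrete string captured by group 1, re-applied verbatim.
Matches: at [0:4] match 'gcgc', group 1 = 'gc'; at [6:10] match 'pwpw', group 1 = 'pw'.
With a single group, `findall` returns only what that group captured — 2 items.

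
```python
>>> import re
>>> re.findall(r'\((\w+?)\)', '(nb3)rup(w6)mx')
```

Because there's exactly one group, `findall` drops the full match and keeps group 1 from each hit.

['nb3', 'w6']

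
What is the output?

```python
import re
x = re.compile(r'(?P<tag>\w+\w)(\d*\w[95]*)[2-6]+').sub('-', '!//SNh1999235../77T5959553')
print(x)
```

!//-../-

This matches one or more of a word character, then a word character (captured as 'tag'); then zero or more of a digit, then a word character, then zero or more of one of [95] (captured); then one or more of a character in [2-6].
Matches: at [3:13] → 'SNh1999235'; at [16:26] → '77T5959553'.
`sub` substitutes '-' at each match site.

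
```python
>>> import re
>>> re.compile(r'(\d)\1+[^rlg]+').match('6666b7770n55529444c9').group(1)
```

`\1` is not a pattern — it's the concrete string captured by group 1, re-applied verbatim.
`re.match` won't scan ahead — the pattern has to work from the very first character.
The match spans [0:20] → '6666b7770n55529444c9'.
Captured: group 1 = '6'.

'6'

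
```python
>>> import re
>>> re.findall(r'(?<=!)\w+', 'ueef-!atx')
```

The lookaround is zero-width — it requires the adjacent text to match without consuming it, so the asserted text isn't part of the match.
Since nothing is captured, `findall` lists the 1 matched substring directly.

['atx']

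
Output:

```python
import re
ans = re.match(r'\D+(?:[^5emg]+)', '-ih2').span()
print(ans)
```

(0, 4)

The pattern matches one or more of a non-digit; then one or more of any character except [5emg] (non-capturing group).
With `match`, the pattern is implicitly anchored at the beginning.
The match spans [0:4] → '-ih2'.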